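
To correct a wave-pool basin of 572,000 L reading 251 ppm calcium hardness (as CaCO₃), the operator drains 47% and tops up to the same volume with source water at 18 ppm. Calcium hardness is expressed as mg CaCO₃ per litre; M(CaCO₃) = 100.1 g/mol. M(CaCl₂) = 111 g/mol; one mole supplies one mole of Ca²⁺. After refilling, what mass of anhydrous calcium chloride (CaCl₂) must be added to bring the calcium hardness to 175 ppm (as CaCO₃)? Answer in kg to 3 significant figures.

After draining 47% and refilling: 251 × 0.53 + 18 × 0.47 = 141.49 ppm.
Deficit to target: 175 − 141.49 = 33.51 mg/L.
As CaCO₃: 33.51 mg/L × 572,000 L = 19,170 g; ÷ 100.1 = 191.5 mol Ca²⁺.
Mass: 191.5 × 111 = 21,250 g.

21.3 kg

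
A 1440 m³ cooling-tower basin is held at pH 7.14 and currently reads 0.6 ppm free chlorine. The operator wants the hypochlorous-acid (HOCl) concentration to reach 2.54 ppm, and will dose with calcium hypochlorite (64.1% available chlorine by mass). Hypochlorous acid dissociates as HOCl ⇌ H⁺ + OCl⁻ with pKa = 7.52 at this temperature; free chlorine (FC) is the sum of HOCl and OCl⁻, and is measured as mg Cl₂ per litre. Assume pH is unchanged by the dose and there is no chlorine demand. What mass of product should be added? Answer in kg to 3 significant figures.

6.74 kg

Volume: 1440 m³ = 1,440,000 L.
[OCl⁻]/[HOCl] = 10^(pH − pKa) = 10^(7.14 − 7.52) = 0.4169; fraction as HOCl = 1/(1 + 0.4169) = 0.7058.
Free chlorine required for 2.54 ppm HOCl: 2.54 / 0.7058 = 3.599 ppm.
FC to add: 3.599 − 0.6 = 2.999 mg/L as Cl₂.
Cl₂ equivalent: 2.999 mg/L × 1,440,000 L = 4318 g.
Product at 64.1% available Cl: 4318 / 0.641 = 6737 g.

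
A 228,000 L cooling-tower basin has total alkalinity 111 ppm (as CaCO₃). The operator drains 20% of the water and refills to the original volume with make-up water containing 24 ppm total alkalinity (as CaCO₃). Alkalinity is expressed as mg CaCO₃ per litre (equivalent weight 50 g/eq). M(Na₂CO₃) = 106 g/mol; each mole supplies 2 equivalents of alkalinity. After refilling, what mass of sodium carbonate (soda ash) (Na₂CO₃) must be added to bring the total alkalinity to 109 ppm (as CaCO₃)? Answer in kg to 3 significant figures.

After draining 20% and refilling: 111 × 0.80 + 24 × 0.20 = 93.6 ppm.
Deficit to target: 109 − 93.6 = 15.4 mg/L.
As CaCO₃: 15.4 mg/L × 228,000 L = 3511 g; ÷ 50 g/eq ÷ 2 = 35.11 mol Na₂CO₃.
Mass: 35.11 × 106 = 3722 g.

3.72 kg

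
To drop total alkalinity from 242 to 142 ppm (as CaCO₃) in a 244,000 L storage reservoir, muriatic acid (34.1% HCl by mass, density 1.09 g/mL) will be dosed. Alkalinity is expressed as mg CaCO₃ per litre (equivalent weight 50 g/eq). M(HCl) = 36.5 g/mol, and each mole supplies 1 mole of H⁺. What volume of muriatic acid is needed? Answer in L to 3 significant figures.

Alkalinity to neutralize: (242 − 142) = 100 mg/L as CaCO₃ × 244,000 L = 24,400 g as CaCO₃.
Equivalents of H⁺ required: 24,400 ÷ 50 g/eq = 488 eq = 488 mol HCl.
Mass of HCl: 488 × 36.5 = 17,810 g.
Mass of 34.1% solution: 17,810 / 0.341 = 52,230 g.
Volume: 52,230 g ÷ 1.09 g/mL = 47,920 mL.

47.9 L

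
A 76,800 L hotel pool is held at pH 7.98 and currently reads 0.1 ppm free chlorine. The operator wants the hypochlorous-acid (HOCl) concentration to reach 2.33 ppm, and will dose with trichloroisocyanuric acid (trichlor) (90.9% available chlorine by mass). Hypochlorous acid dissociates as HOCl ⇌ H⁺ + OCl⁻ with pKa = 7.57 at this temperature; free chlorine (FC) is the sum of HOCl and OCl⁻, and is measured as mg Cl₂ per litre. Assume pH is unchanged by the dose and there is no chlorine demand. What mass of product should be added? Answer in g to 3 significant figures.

[OCl⁻]/[HOCl] = 10^(pH − pKa) = 10^(7.98 − 7.57) = 2.57; fraction as HOCl = 1/(1 + 2.57) = 0.2801.
Free chlorine required for 2.33 ppm HOCl: 2.33 / 0.2801 = 8.319 ppm.
FC to add: 8.319 − 0.1 = 8.219 mg/L as Cl₂.
Cl₂ equivalent: 8.219 mg/L × 76,800 L = 631.2 g.
Product at 90.9% available Cl: 631.2 / 0.909 = 694.4 g.

694 g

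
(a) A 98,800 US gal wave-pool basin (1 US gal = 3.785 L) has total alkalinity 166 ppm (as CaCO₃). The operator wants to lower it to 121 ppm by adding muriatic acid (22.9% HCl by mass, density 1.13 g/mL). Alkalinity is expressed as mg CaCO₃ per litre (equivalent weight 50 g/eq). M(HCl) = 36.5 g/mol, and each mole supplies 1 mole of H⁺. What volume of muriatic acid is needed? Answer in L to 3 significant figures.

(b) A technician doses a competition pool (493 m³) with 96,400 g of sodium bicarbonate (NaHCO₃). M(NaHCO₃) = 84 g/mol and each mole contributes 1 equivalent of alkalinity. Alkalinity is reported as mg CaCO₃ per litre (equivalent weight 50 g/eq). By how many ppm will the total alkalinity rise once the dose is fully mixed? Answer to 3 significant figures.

(a) Volume: 98,800 US gal × 3.785 L/gal = 373,958 L.
(a) Alkalinity to neutralize: (166 − 121) = 45 mg/L as CaCO₃ × 373,958 L = 16,830 g as CaCO₃.
(a) Equivalents of H⁺ required: 16,830 ÷ 50 g/eq = 336.6 eq = 336.6 mol HCl.
(a) Mass of HCl: 336.6 × 36.5 = 12,280 g.
(a) Mass of 22.9% solution: 12,280 / 0.229 = 53,640 g.
(a) Volume: 53,640 g ÷ 1.13 g/mL = 47,470 mL.

(b) Volume: 493 m³ = 493,000 L.
(b) Moles of NaHCO₃: 96,400 g ÷ 84 g/mol = 1148 mol → 1148 eq of alkalinity.
(b) As CaCO₃: 1148 eq × 50 g/eq = 57,380 g.
(b) Rise: 57,380 g / 493,000 L × 1000 = 116.4 mg/L.

(a) 47.5 L; (b) 116 ppm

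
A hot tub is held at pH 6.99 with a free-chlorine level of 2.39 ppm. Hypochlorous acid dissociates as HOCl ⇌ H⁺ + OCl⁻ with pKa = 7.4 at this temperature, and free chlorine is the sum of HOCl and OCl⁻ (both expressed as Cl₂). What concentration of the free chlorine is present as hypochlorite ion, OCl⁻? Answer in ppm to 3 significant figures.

[OCl⁻]/[HOCl] = 10^(pH − pKa) = 10^(6.99 − 7.4) = 10^-0.41 = 0.389.
Fraction as HOCl = 1 / (1 + 0.389) = 0.7199.
OCl⁻ = (1 − 0.7199) × 2.39 ppm = 0.6694 ppm.

0.669 ppm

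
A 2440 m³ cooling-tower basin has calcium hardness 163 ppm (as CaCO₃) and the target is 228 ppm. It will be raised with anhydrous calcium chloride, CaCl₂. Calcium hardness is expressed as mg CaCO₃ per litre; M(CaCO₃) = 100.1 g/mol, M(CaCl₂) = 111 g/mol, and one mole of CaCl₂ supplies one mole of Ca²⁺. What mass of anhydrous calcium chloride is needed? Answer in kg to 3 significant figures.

176 kg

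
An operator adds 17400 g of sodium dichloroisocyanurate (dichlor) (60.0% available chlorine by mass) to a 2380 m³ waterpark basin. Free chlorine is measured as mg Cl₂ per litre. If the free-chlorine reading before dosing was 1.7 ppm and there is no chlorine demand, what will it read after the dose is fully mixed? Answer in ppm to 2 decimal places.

6.09 ppm

Volume: 2380 m³ = 2,380,000 L.
Available chlorine delivered: 17,400 g × 0.6 = 10,440 g as Cl₂.
Concentration rise: 10,440 g / 2,380,000 L = 4.387 mg/L = 4.39 ppm.
Final FC: 1.7 + 4.39 = 6.09 ppm.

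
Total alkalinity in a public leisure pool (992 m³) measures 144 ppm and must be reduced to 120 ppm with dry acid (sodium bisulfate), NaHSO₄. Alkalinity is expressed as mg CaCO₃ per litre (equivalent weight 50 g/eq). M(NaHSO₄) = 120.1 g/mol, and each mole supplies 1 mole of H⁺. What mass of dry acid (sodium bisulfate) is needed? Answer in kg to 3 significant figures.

Volume: 992 m³ = 992,000 L.
Alkalinity to neutralize: (144 − 120) = 24 mg/L as CaCO₃ × 992,000 L = 23,810 g as CaCO₃.
Equivalents of H⁺ required: 23,810 ÷ 50 g/eq = 476.2 eq = 476.2 mol NaHSO₄.
Mass of NaHSO₄: 476.2 × 120.1 = 57,190 g.

57.2 kg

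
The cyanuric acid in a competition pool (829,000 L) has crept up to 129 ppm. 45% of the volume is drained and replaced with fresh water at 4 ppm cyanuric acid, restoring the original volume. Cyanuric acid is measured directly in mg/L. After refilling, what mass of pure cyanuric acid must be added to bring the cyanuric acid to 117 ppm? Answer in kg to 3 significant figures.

36.7 kg

After draining 45% and refilling: 129 × 0.55 + 4 × 0.45 = 72.75 ppm.
Deficit to target: 117 − 72.75 = 44.25 mg/L.
Mass: 44.25 mg/L × 829,000 L = 36,680 g cyanuric acid.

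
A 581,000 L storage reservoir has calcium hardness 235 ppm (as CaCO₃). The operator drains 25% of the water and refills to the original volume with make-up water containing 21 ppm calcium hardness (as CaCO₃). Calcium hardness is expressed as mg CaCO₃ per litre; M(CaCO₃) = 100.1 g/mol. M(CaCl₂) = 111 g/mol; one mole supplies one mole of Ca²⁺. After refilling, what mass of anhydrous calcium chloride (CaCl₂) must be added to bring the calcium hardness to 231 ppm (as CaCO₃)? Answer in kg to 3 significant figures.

31.9 kg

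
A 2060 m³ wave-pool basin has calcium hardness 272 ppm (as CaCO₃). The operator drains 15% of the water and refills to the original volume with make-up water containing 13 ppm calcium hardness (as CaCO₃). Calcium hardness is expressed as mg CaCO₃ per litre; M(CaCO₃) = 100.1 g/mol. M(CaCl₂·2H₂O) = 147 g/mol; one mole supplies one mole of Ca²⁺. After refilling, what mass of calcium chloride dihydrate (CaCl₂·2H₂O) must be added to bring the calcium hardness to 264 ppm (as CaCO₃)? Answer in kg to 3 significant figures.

93.3 kg

Volume: 2060 m³ = 2,060,000 L.
After draining 15% and refilling: 272 × 0.85 + 13 × 0.15 = 233.15 ppm.
Deficit to target: 264 − 233.15 = 30.85 mg/L.
As CaCO₃: 30.85 mg/L × 2,060,000 L = 63,550 g; ÷ 100.1 = 634.9 mol Ca²⁺.
Mass: 634.9 × 147 = 93,330 g.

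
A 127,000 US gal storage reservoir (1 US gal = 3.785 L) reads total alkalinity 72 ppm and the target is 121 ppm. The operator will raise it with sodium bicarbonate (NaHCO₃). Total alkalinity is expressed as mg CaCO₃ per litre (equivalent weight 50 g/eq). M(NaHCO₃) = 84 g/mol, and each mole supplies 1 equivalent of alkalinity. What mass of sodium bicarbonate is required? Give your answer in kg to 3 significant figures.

Volume: 127,000 US gal × 3.785 L/gal = 480,695 L.
Alkalinity to add: (121 − 72) = 49 mg/L as CaCO₃ × 480,695 L = 23,550 g as CaCO₃.
Equivalents: 23,550 g ÷ 50 g/eq = 471.1 eq.
NaHCO₃ supplies 1 eq per mole → 471.1 mol.
Mass: 471.1 mol × 84 g/mol = 39,570 g.

39.6 kg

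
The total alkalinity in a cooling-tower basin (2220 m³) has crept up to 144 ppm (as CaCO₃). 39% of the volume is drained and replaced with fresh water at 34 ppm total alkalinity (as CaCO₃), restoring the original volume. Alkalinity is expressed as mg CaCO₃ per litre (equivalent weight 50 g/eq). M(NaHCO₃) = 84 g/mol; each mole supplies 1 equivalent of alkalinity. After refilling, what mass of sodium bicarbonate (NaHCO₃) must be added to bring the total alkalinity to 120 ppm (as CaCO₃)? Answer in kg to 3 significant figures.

70.5 kg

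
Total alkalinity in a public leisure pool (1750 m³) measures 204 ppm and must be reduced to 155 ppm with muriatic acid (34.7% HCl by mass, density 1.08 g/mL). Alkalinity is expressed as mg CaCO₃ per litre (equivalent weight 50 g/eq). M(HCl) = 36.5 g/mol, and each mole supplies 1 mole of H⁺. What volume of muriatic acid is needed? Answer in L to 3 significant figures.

Volume: 1750 m³ = 1,750,000 L.
Alkalinity to neutralize: (204 − 155) = 49 mg/L as CaCO₃ × 1,750,000 L = 85,750 g as CaCO₃.
Equivalents of H⁺ required: 85,750 ÷ 50 g/eq = 1715 eq = 1715 mol HCl.
Mass of HCl: 1715 × 36.5 = 62,600 g.
Mass of 34.7% solution: 62,600 / 0.347 = 180,400 g.
Volume: 180,400 g ÷ 1.08 g/mL = 167,000 mL.

167 L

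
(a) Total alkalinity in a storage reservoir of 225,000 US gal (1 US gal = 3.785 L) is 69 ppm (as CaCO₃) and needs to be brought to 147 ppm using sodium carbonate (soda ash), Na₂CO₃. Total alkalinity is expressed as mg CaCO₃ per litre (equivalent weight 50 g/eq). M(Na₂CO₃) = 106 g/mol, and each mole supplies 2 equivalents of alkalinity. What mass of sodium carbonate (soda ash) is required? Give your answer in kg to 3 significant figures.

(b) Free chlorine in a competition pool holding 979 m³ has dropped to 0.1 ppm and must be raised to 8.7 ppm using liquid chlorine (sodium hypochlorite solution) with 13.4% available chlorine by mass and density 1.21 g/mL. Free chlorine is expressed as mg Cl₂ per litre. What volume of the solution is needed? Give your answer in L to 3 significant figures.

(a) Volume: 225,000 US gal × 3.785 L/gal = 851,625 L.
(a) Alkalinity to add: (147 − 69) = 78 mg/L as CaCO₃ × 851,625 L = 66,430 g as CaCO₃.
(a) Equivalents: 66,430 g ÷ 50 g/eq = 1329 eq.
(a) Each mole of Na₂CO₃ supplies 2 eq, so 1329 / 2 = 664.3 mol.
(a) Mass: 664.3 mol × 106 g/mol = 70,410 g.

(b) Volume: 979 m³ = 979,000 L.
(b) Chlorine deficit: 8.7 − 0.1 = 8.6 ppm = 8.6 mg/L as Cl₂.
(b) Cl₂ equivalent needed: 8.6 mg/L × 979,000 L = 8,419,000 mg = 8419 g.
(b) Product at 13.4% available chlorine: 8419 / 0.134 = 62,830 g.
(b) Volume at density 1.21 g/mL: 62,830 g ÷ 1.21 g/mL = 51,930 mL.

(a) 70.4 kg; (b) 51.9 L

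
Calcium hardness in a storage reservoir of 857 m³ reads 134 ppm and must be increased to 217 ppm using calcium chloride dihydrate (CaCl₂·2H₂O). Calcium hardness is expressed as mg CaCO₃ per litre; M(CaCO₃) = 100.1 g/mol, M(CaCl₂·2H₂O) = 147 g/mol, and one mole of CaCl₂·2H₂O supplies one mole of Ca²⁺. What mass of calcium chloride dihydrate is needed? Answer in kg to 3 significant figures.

104 kg

Volume: 857 m³ = 857,000 L.
Hardness to add: (217 − 134) = 83 mg/L as CaCO₃ × 857,000 L = 71,130 g as CaCO₃.
Moles of Ca²⁺ (1 mol Ca²⁺ ≡ 1 mol CaCO₃): 71,130 / 100.1 g/mol = 710.6 mol.
Mass of CaCl₂·2H₂O: 710.6 × 147 = 104,500 g.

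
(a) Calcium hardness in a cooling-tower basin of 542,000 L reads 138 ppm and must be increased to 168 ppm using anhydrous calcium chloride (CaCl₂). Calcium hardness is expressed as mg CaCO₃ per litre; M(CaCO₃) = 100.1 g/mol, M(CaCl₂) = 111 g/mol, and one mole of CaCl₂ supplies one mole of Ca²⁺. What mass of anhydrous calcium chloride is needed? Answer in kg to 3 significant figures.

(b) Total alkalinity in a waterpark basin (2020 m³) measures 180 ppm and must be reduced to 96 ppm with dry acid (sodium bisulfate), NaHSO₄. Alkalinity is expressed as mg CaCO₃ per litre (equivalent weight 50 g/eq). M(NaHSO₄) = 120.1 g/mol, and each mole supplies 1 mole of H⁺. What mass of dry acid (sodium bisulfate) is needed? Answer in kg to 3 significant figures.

(a) 18.0 kg; (b) 408 kg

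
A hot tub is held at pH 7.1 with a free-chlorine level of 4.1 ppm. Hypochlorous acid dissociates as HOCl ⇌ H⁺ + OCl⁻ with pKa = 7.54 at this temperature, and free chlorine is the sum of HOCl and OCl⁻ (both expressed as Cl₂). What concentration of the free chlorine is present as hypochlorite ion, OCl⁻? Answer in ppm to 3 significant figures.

[OCl⁻]/[HOCl] = 10^(pH − pKa) = 10^(7.1 − 7.54) = 10^-0.44 = 0.3631.
Fraction as HOCl = 1 / (1 + 0.3631) = 0.7336.
OCl⁻ = (1 − 0.7336) × 4.1 ppm = 1.092 ppm.

1.09 ppm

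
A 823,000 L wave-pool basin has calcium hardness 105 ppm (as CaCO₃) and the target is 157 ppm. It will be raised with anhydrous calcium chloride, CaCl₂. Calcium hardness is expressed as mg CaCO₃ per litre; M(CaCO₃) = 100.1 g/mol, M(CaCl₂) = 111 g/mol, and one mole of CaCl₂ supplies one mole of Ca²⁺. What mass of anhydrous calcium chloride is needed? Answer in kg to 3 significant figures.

Hardness to add: (157 − 105) = 52 mg/L as CaCO₃ × 823,000 L = 42,800 g as CaCO₃.
Moles of Ca²⁺ (1 mol Ca²⁺ ≡ 1 mol CaCO₃): 42,800 / 100.1 g/mol = 427.5 mol.
Mass of CaCl₂: 427.5 × 111 = 47,460 g.

47.5 kg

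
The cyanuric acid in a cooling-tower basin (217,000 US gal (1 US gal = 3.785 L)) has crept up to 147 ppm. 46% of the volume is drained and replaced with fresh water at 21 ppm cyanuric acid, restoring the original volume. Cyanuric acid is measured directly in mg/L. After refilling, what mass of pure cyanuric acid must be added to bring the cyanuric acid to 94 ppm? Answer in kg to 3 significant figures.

Volume: 217,000 US gal × 3.785 L/gal = 821,345 L.
After draining 46% and refilling: 147 × 0.54 + 21 × 0.46 = 89.04 ppm.
Deficit to target: 94 − 89.04 = 4.96 mg/L.
Mass: 4.96 mg/L × 821,345 L = 4074 g cyanuric acid.

4.07 kg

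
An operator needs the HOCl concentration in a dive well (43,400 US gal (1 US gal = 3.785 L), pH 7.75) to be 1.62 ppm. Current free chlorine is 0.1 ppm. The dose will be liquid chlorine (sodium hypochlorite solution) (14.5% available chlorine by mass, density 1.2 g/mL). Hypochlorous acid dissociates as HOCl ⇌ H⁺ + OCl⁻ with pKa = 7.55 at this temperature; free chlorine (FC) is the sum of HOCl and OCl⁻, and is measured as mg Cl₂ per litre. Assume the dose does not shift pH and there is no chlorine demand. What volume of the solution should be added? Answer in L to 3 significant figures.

3.86 L

Volume: 43,400 US gal × 3.785 L/gal = 164,269 L.
[OCl⁻]/[HOCl] = 10^(pH − pKa) = 10^(7.75 − 7.55) = 1.585; fraction as HOCl = 1/(1 + 1.585) = 0.3869.
Free chlorine required for 1.62 ppm HOCl: 1.62 / 0.3869 = 4.188 ppm.
FC to add: 4.188 − 0.1 = 4.088 mg/L as Cl₂.
Cl₂ equivalent: 4.088 mg/L × 164,269 L = 671.5 g.
Product at 14.5% available Cl: 671.5 / 0.145 = 4631 g.
Volume: 4631 g ÷ 1.2 g/mL = 3859 mL.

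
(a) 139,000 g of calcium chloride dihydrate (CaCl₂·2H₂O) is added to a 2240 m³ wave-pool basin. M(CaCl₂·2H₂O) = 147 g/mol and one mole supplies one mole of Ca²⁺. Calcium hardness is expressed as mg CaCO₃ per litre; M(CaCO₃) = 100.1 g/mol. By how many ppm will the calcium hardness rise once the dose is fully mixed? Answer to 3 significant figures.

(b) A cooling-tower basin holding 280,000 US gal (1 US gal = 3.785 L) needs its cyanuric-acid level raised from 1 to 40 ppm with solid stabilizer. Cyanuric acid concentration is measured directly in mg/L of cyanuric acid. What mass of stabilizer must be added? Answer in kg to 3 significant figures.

(a) 42.3 ppm; (b) 41.3 kg

(a) Volume: 2240 m³ = 2,240,000 L.
(a) Moles of Ca²⁺: 139,000 g ÷ 147 g/mol = 945.6 mol.
(a) As CaCO₃: 945.6 mol × 100.1 g/mol = 94,650 g.
(a) Rise: 94,650 g / 2,240,000 L × 1000 = 42.26 mg/L.

(b) Volume: 280,000 US gal × 3.785 L/gal = 1,059,800 L.
(b) CYA to add: (40 − 1) = 39 mg/L × 1,059,800 L = 41,330 g cyanuric acid.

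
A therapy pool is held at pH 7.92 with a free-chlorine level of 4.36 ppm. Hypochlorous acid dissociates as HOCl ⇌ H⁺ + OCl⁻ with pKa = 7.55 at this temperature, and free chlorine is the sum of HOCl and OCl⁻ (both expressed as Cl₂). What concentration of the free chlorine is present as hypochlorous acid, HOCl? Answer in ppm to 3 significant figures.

1.30 ppm

[OCl⁻]/[HOCl] = 10^(pH − pKa) = 10^(7.92 − 7.55) = 10^0.37 = 2.344.
Fraction as HOCl = 1 / (1 + 2.344) = 0.299.
HOCl = 0.299 × 4.36 ppm = 1.304 ppm.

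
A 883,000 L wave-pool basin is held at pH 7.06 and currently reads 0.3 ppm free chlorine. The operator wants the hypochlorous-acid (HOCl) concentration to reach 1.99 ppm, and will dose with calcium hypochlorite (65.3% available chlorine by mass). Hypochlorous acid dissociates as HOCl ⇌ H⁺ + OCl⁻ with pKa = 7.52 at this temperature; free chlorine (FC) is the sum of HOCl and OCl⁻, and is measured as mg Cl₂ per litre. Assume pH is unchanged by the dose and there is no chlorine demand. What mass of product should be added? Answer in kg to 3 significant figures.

3.22 kg

[OCl⁻]/[HOCl] = 10^(pH − pKa) = 10^(7.06 − 7.52) = 0.3467; fraction as HOCl = 1/(1 + 0.3467) = 0.7425.
Free chlorine required for 1.99 ppm HOCl: 1.99 / 0.7425 = 2.68 ppm.
FC to add: 2.68 − 0.3 = 2.38 mg/L as Cl₂.
Cl₂ equivalent: 2.38 mg/L × 883,000 L = 2102 g.
Product at 65.3% available Cl: 2102 / 0.653 = 3218 g.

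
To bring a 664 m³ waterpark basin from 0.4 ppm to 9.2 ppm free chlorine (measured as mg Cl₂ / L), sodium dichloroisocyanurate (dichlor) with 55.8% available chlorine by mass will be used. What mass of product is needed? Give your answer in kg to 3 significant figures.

Volume: 664 m³ = 664,000 L.
Chlorine deficit: 9.2 − 0.4 = 8.8 ppm = 8.8 mg/L as Cl₂.
Cl₂ equivalent needed: 8.8 mg/L × 664,000 L = 5,843,000 mg = 5843 g.
Product at 55.8% available chlorine: 5843 / 0.558 = 10,470 g.

10.5 kg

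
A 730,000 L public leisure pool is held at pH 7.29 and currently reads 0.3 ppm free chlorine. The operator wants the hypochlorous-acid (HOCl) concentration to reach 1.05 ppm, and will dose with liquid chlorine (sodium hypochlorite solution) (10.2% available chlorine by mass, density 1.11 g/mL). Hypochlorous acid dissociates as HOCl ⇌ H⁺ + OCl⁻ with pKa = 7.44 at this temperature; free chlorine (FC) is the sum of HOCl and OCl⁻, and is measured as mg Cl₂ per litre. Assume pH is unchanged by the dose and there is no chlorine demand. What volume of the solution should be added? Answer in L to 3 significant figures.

9.63 L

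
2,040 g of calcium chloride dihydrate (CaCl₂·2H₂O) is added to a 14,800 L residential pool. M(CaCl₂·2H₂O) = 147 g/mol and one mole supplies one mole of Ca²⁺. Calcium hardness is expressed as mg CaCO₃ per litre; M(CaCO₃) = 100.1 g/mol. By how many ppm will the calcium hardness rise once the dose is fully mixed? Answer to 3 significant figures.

93.9 ppm

Moles of Ca²⁺: 2,040 g ÷ 147 g/mol = 13.88 mol.
As CaCO₃: 13.88 mol × 100.1 g/mol = 1389 g.
Rise: 1389 g / 14,800 L × 1000 = 93.86 mg/L.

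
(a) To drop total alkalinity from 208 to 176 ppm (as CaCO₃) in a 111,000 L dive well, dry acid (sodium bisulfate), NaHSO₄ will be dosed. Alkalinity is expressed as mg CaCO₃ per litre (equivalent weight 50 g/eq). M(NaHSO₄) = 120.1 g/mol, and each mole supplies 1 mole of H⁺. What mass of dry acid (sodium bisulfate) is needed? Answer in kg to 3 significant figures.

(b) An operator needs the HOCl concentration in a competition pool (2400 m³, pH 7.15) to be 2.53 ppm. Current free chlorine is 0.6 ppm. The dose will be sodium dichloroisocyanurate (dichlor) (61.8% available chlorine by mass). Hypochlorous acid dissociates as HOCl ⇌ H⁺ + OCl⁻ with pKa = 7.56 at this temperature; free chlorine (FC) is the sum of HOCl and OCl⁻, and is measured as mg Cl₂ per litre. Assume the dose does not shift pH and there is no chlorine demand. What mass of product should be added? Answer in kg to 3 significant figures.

(a) Alkalinity to neutralize: (208 − 176) = 32 mg/L as CaCO₃ × 111,000 L = 3552 g as CaCO₃.
(a) Equivalents of H⁺ required: 3552 ÷ 50 g/eq = 71.04 eq = 71.04 mol NaHSO₄.
(a) Mass of NaHSO₄: 71.04 × 120.1 = 8532 g.

(b) Volume: 2400 m³ = 2,400,000 L.
(b) [OCl⁻]/[HOCl] = 10^(pH − pKa) = 10^(7.15 − 7.56) = 0.389; fraction as HOCl = 1/(1 + 0.389) = 0.7199.
(b) Free chlorine required for 2.53 ppm HOCl: 2.53 / 0.7199 = 3.514 ppm.
(b) FC to add: 3.514 − 0.6 = 2.914 mg/L as Cl₂.
(b) Cl₂ equivalent: 2.914 mg/L × 2,400,000 L = 6994 g.
(b) Product at 61.8% available Cl: 6994 / 0.618 = 11,320 g.

(a) 8.53 kg; (b) 11.3 kg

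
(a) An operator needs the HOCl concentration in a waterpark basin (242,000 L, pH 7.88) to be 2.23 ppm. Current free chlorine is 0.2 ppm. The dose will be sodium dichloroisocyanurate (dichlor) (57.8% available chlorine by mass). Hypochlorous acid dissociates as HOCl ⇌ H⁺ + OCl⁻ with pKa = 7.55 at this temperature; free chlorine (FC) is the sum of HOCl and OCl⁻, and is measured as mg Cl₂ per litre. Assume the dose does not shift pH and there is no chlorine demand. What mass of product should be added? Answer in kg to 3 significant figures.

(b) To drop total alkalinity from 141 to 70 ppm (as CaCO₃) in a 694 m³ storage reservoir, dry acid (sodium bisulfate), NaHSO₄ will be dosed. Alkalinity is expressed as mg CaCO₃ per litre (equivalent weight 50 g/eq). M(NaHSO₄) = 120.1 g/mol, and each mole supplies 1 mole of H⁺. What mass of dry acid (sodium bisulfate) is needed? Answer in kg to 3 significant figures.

(a) [OCl⁻]/[HOCl] = 10^(pH − pKa) = 10^(7.88 − 7.55) = 2.138; fraction as HOCl = 1/(1 + 2.138) = 0.3187.
(a) Free chlorine required for 2.23 ppm HOCl: 2.23 / 0.3187 = 6.998 ppm.
(a) FC to add: 6.998 − 0.2 = 6.798 mg/L as Cl₂.
(a) Cl₂ equivalent: 6.798 mg/L × 242,000 L = 1645 g.
(a) Product at 57.8% available Cl: 1645 / 0.578 = 2846 g.

(b) Volume: 694 m³ = 694,000 L.
(b) Alkalinity to neutralize: (141 − 70) = 71 mg/L as CaCO₃ × 694,000 L = 49,270 g as CaCO₃.
(b) Equivalents of H⁺ required: 49,270 ÷ 50 g/eq = 985.5 eq = 985.5 mol NaHSO₄.
(b) Mass of NaHSO₄: 985.5 × 120.1 = 118,400 g.

(a) 2.85 kg; (b) 118 kg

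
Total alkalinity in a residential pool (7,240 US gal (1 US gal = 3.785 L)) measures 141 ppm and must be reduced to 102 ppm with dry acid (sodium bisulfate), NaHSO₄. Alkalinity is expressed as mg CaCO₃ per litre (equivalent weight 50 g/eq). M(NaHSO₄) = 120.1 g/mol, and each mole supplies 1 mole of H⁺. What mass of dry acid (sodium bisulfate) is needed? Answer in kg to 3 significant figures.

Volume: 7,240 US gal × 3.785 L/gal = 27,403 L.
Alkalinity to neutralize: (141 − 102) = 39 mg/L as CaCO₃ × 27,403 L = 1069 g as CaCO₃.
Equivalents of H⁺ required: 1069 ÷ 50 g/eq = 21.37 eq = 21.37 mol NaHSO₄.
Mass of NaHSO₄: 21.37 × 120.1 = 2567 g.

2.57 kg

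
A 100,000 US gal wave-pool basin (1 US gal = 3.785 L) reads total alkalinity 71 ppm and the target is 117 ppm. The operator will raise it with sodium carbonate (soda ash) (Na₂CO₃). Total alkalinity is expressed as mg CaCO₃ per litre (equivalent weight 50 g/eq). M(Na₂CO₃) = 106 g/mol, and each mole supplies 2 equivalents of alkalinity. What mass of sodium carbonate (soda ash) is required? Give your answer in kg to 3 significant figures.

18.5 kg

Volume: 100,000 US gal × 3.785 L/gal = 378,500 L.
Alkalinity to add: (117 − 71) = 46 mg/L as CaCO₃ × 378,500 L = 17,410 g as CaCO₃.
Equivalents: 17,410 g ÷ 50 g/eq = 348.2 eq.
Each mole of Na₂CO₃ supplies 2 eq, so 348.2 / 2 = 174.1 mol.
Mass: 174.1 mol × 106 g/mol = 18,460 g.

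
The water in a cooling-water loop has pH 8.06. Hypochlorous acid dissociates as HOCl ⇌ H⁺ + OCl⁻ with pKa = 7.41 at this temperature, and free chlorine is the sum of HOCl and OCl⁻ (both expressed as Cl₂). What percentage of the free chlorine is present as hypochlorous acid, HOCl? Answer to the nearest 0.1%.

18.3%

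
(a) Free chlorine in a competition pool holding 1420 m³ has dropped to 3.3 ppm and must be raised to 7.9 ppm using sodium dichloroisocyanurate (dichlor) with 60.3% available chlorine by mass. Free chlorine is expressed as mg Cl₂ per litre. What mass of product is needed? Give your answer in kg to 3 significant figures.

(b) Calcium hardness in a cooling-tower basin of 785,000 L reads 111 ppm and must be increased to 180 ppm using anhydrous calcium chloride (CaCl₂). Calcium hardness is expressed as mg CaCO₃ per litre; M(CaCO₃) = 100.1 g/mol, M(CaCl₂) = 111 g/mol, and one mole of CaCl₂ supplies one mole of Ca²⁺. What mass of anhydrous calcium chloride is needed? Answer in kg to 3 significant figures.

(a) Volume: 1420 m³ = 1,420,000 L.
(a) Chlorine deficit: 7.9 − 3.3 = 4.6 ppm = 4.6 mg/L as Cl₂.
(a) Cl₂ equivalent needed: 4.6 mg/L × 1,420,000 L = 6,532,000 mg = 6532 g.
(a) Product at 60.3% available chlorine: 6532 / 0.603 = 10,830 g.

(b) Hardness to add: (180 − 111) = 69 mg/L as CaCO₃ × 785,000 L = 54,160 g as CaCO₃.
(b) Moles of Ca²⁺ (1 mol Ca²⁺ ≡ 1 mol CaCO₃): 54,160 / 100.1 g/mol = 541.1 mol.
(b) Mass of CaCl₂: 541.1 × 111 = 60,060 g.

(a) 10.8 kg; (b) 60.1 kg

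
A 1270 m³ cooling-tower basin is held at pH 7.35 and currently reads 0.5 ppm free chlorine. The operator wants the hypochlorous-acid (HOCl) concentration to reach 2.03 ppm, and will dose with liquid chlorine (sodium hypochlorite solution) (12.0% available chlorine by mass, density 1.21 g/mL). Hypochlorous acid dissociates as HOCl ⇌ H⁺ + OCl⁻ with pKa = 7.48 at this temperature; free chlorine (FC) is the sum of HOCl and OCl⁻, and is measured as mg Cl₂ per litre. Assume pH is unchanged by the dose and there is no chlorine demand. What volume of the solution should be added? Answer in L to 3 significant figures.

26.5 L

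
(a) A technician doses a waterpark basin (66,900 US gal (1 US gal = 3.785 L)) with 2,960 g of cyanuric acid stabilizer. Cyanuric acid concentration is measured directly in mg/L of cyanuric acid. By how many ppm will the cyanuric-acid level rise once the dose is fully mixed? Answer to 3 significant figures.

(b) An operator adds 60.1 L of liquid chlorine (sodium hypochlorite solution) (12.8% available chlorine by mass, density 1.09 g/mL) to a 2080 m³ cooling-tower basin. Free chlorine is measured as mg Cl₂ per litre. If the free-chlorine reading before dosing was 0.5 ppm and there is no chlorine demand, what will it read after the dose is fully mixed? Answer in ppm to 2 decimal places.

(a) 11.7 ppm; (b) 4.53 ppm

(a) Volume: 66,900 US gal × 3.785 L/gal = 253,216 L.
(a) Rise: 2,960 g / 253,216 L × 1000 = 11.69 mg/L.

(b) Volume: 2080 m³ = 2,080,000 L.
(b) Mass of solution: 60.1 L × 1000 mL/L × 1.09 g/mL = 65,510 g.
(b) Available chlorine delivered: 65,510 g × 0.128 = 8385 g as Cl₂.
(b) Concentration rise: 8385 g / 2,080,000 L = 4.031 mg/L = 4.03 ppm.
(b) Final FC: 0.5 + 4.03 = 4.53 ppm.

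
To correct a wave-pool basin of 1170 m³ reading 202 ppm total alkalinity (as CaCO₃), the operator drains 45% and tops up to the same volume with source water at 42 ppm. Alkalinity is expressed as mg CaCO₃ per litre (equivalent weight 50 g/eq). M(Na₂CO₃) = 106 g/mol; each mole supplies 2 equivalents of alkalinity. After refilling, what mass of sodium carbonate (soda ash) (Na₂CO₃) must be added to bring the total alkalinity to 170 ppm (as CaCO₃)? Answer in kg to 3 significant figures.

49.6 kg

Volume: 1170 m³ = 1,170,000 L.
After draining 45% and refilling: 202 × 0.55 + 42 × 0.45 = 130 ppm.
Deficit to target: 170 − 130 = 40 mg/L.
As CaCO₃: 40 mg/L × 1,170,000 L = 46,800 g; ÷ 50 g/eq ÷ 2 = 468 mol Na₂CO₃.
Mass: 468 × 106 = 49,610 g.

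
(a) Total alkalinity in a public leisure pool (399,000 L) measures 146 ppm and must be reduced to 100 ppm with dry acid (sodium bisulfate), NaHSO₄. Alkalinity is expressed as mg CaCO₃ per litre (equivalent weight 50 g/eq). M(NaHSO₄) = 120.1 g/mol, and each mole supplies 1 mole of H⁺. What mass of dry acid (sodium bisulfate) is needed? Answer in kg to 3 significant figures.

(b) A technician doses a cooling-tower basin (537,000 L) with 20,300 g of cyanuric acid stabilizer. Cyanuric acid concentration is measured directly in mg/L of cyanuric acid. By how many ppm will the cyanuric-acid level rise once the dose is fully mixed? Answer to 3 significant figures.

(a) 44.1 kg; (b) 37.8 ppm

(a) Alkalinity to neutralize: (146 − 100) = 46 mg/L as CaCO₃ × 399,000 L = 18,350 g as CaCO₃.
(a) Equivalents of H⁺ required: 18,350 ÷ 50 g/eq = 367.1 eq = 367.1 mol NaHSO₄.
(a) Mass of NaHSO₄: 367.1 × 120.1 = 44,090 g.

(b) Rise: 20,300 g / 537,000 L × 1000 = 37.8 mg/L.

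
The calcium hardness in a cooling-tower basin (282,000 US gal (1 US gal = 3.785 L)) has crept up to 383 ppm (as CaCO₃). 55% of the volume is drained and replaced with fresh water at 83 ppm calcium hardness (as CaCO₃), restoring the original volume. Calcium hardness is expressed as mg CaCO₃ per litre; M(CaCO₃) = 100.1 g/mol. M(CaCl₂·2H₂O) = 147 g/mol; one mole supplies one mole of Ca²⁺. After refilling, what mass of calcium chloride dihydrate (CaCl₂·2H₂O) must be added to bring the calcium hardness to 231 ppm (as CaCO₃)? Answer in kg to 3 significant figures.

Volume: 282,000 US gal × 3.785 L/gal = 1,067,370 L.
After draining 55% and refilling: 383 × 0.45 + 83 × 0.55 = 218 ppm.
Deficit to target: 231 − 218 = 13 mg/L.
As CaCO₃: 13 mg/L × 1,067,370 L = 13,880 g; ÷ 100.1 = 138.6 mol Ca²⁺.
Mass: 138.6 × 147 = 20,380 g.

20.4 kg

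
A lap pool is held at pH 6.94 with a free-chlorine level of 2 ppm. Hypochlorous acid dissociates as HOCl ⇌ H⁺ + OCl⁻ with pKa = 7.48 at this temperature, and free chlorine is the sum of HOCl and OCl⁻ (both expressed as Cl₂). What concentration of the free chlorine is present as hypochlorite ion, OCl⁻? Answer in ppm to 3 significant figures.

[OCl⁻]/[HOCl] = 10^(pH − pKa) = 10^(6.94 − 7.48) = 10^-0.54 = 0.2884.
Fraction as HOCl = 1 / (1 + 0.2884) = 0.7762.
OCl⁻ = (1 − 0.7762) × 2 ppm = 0.4477 ppm.

0.448 ppm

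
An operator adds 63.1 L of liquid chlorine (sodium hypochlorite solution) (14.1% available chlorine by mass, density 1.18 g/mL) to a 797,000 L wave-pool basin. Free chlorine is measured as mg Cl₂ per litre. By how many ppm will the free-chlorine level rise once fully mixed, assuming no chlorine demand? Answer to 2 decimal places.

Mass of solution: 63.1 L × 1000 mL/L × 1.18 g/mL = 74,460 g.
Available chlorine delivered: 74,460 g × 0.141 = 10,500 g as Cl₂.
Concentration rise: 10,500 g / 797,000 L = 13.17 mg/L = 13.17 ppm.

13.17 ppm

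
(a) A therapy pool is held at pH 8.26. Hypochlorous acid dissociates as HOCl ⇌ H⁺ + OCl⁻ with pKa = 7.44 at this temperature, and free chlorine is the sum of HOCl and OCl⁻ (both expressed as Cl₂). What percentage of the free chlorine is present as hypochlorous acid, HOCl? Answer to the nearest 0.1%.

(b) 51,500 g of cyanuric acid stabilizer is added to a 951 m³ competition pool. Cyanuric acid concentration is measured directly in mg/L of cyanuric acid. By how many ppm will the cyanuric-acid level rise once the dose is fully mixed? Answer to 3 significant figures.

(a) 13.1%; (b) 54.2 ppm

(a) [OCl⁻]/[HOCl] = 10^(pH − pKa) = 10^(8.26 − 7.44) = 10^0.82 = 6.607.
(a) Fraction as HOCl = 1 / (1 + 6.607) = 0.1315.

(b) Volume: 951 m³ = 951,000 L.
(b) Rise: 51,500 g / 951,000 L × 1000 = 54.15 mg/L.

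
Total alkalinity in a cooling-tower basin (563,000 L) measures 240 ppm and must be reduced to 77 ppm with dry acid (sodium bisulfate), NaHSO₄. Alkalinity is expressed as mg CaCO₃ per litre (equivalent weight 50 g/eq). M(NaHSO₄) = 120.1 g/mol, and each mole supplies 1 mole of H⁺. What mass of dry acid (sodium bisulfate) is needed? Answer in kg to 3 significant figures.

Alkalinity to neutralize: (240 − 77) = 163 mg/L as CaCO₃ × 563,000 L = 91,770 g as CaCO₃.
Equivalents of H⁺ required: 91,770 ÷ 50 g/eq = 1835 eq = 1835 mol NaHSO₄.
Mass of NaHSO₄: 1835 × 120.1 = 220,400 g.

220 kg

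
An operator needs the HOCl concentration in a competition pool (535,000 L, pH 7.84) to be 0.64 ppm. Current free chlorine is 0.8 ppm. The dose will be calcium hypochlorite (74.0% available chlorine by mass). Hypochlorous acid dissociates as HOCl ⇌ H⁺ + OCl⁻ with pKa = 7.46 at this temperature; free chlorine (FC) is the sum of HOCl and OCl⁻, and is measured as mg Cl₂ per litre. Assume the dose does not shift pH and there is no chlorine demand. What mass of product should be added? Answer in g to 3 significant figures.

[OCl⁻]/[HOCl] = 10^(pH − pKa) = 10^(7.84 − 7.46) = 2.399; fraction as HOCl = 1/(1 + 2.399) = 0.2942.
Free chlorine required for 0.64 ppm HOCl: 0.64 / 0.2942 = 2.175 ppm.
FC to add: 2.175 − 0.8 = 1.375 mg/L as Cl₂.
Cl₂ equivalent: 1.375 mg/L × 535,000 L = 735.8 g.
Product at 74.0% available Cl: 735.8 / 0.74 = 994.3 g.

994 g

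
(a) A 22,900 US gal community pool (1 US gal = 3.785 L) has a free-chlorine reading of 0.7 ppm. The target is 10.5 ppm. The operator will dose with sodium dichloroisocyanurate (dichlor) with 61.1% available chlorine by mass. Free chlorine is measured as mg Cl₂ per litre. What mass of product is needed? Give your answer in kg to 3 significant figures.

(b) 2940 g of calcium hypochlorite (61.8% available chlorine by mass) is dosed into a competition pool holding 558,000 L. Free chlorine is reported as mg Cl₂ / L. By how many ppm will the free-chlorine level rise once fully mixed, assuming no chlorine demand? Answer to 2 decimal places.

(a) Volume: 22,900 US gal × 3.785 L/gal = 86,676 L.
(a) Chlorine deficit: 10.5 − 0.7 = 9.8 ppm = 9.8 mg/L as Cl₂.
(a) Cl₂ equivalent needed: 9.8 mg/L × 86,676 L = 849,400 mg = 849.4 g.
(a) Product at 61.1% available chlorine: 849.4 / 0.611 = 1390 g.

(b) Available chlorine delivered: 2940 g × 0.618 = 1817 g as Cl₂.
(b) Concentration rise: 1817 g / 558,000 L = 3.256 mg/L = 3.26 ppm.

(a) 1.39 kg; (b) 3.26 ppm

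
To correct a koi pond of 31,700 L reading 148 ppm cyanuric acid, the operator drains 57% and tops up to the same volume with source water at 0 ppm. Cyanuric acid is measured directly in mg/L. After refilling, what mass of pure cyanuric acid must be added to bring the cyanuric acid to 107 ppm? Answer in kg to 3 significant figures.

After draining 57% and refilling: 148 × 0.43 + 0 × 0.57 = 63.64 ppm.
Deficit to target: 107 − 63.64 = 43.36 mg/L.
Mass: 43.36 mg/L × 31,700 L = 1375 g cyanuric acid.

1.37 kg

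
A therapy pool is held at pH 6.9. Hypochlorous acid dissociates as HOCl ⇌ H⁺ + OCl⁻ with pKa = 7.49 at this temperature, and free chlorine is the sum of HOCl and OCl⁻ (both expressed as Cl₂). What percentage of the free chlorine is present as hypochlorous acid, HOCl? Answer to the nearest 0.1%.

[OCl⁻]/[HOCl] = 10^(pH − pKa) = 10^(6.9 − 7.49) = 10^-0.59 = 0.257.
Fraction as HOCl = 1 / (1 + 0.257) = 0.7955.

79.6%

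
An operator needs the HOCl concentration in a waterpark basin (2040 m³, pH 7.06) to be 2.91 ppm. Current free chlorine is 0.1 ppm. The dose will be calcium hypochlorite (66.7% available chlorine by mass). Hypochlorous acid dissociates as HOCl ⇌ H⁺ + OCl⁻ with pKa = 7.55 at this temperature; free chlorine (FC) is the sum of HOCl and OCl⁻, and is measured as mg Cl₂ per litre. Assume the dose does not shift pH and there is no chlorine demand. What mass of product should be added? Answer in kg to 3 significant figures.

11.5 kg

Volume: 2040 m³ = 2,040,000 L.
[OCl⁻]/[HOCl] = 10^(pH − pKa) = 10^(7.06 − 7.55) = 0.3236; fraction as HOCl = 1/(1 + 0.3236) = 0.7555.
Free chlorine required for 2.91 ppm HOCl: 2.91 / 0.7555 = 3.852 ppm.
FC to add: 3.852 − 0.1 = 3.752 mg/L as Cl₂.
Cl₂ equivalent: 3.752 mg/L × 2,040,000 L = 7653 g.
Product at 66.7% available Cl: 7653 / 0.667 = 11,470 g.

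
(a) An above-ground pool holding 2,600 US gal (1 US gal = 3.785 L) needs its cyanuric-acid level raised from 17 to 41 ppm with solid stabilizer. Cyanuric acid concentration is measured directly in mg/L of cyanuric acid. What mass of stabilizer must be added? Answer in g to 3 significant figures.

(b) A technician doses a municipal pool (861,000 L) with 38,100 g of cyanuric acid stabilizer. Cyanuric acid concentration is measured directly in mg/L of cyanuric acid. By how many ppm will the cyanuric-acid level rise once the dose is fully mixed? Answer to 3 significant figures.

(a) Volume: 2,600 US gal × 3.785 L/gal = 9,841 L.
(a) CYA to add: (41 − 17) = 24 mg/L × 9,841 L = 236.2 g cyanuric acid.

(b) Rise: 38,100 g / 861,000 L × 1000 = 44.25 mg/L.

(a) 236 g; (b) 44.3 ppm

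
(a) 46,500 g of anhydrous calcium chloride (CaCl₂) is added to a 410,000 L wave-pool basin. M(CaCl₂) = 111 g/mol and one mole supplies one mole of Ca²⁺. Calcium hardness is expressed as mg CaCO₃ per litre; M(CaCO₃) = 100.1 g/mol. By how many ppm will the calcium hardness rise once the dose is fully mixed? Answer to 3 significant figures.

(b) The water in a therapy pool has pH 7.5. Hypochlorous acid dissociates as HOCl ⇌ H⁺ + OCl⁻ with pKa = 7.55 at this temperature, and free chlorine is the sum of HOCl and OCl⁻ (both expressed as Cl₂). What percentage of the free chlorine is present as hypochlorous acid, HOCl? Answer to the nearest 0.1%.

(a) 102 ppm; (b) 52.9%

(a) Moles of Ca²⁺: 46,500 g ÷ 111 g/mol = 418.9 mol.
(a) As CaCO₃: 418.9 mol × 100.1 g/mol = 41,930 g.
(a) Rise: 41,930 g / 410,000 L × 1000 = 102.3 mg/L.

(b) [OCl⁻]/[HOCl] = 10^(pH − pKa) = 10^(7.5 − 7.55) = 10^-0.05 = 0.8913.
(b) Fraction as HOCl = 1 / (1 + 0.8913) = 0.5288.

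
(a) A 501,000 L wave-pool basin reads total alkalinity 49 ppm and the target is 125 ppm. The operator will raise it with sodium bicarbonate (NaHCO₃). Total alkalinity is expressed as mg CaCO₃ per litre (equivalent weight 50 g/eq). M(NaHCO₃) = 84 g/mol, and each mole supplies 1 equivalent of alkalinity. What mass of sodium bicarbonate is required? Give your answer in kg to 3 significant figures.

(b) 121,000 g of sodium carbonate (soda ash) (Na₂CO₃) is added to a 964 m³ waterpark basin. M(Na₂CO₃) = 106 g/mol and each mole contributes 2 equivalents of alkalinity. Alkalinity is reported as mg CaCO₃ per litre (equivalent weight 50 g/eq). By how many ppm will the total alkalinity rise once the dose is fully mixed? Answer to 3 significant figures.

(a) Alkalinity to add: (125 − 49) = 76 mg/L as CaCO₃ × 501,000 L = 38,080 g as CaCO₃.
(a) Equivalents: 38,080 g ÷ 50 g/eq = 761.5 eq.
(a) NaHCO₃ supplies 1 eq per mole → 761.5 mol.
(a) Mass: 761.5 mol × 84 g/mol = 63,970 g.

(b) Volume: 964 m³ = 964,000 L.
(b) Moles of Na₂CO₃: 121,000 g ÷ 106 g/mol = 1142 mol → 2283 eq of alkalinity.
(b) As CaCO₃: 2283 eq × 50 g/eq = 114,200 g.
(b) Rise: 114,200 g / 964,000 L × 1000 = 118.4 mg/L.

(a) 64.0 kg; (b) 118 ppm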